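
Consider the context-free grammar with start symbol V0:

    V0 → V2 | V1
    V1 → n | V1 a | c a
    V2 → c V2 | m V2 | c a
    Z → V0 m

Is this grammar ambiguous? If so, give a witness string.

Witness: c a

Derivation 1: V0 ⇒ V2 ⇒ c a
Derivation 2: V0 ⇒ V1 ⇒ c a

Two distinct leftmost derivations for the same string.

Ambiguous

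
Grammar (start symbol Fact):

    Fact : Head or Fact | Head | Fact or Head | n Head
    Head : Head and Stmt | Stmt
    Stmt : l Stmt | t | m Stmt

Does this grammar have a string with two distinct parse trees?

Witness: t or t

Derivation 1: Fact ⇒ Head or Fact ⇒ Stmt or Fact ⇒ t or Fact ⇒ t or Head ⇒ t or Stmt ⇒ t or t
Derivation 2: Fact ⇒ Fact or Head ⇒ Head or Head ⇒ Stmt or Head ⇒ t or Head ⇒ t or Stmt ⇒ t or t

Two distinct leftmost derivations for the same string.

Ambiguous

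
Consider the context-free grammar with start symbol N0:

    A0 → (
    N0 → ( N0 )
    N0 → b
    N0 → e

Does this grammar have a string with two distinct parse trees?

Unambiguous

Only N0 is reachable from N0; ignoring the rest: Each string is a nest of matched brackets around a single atom. An opening bracket forces the recursive rule; an atom forces the base rule.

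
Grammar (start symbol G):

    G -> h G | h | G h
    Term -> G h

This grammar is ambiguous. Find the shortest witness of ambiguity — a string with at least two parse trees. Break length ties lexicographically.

h h

length 1: no string has ≥2 trees
length 2: h h has 2 parse trees

Two derivations of h h:
  G ⇒ h G ⇒ h h
  G ⇒ G h ⇒ h h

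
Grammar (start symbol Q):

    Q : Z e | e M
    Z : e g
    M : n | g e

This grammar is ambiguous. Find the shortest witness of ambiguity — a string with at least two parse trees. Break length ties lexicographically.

e g e

length 2: no string has ≥2 trees
length 3: e g e has 2 parse trees

Two derivations of e g e:
  Q ⇒ Z e ⇒ e g e
  Q ⇒ e M ⇒ e g e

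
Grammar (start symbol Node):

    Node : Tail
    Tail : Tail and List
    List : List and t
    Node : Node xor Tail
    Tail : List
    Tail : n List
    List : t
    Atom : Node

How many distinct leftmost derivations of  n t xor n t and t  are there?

2

Parse trees for n t xor n t and t:
  [Node [Node [Tail n [List t]]] xor [Tail [Tail n [List t]] and [List t]]]
  [Node [Node [Tail n [List t]]] xor [Tail n [List [List t] and t]]]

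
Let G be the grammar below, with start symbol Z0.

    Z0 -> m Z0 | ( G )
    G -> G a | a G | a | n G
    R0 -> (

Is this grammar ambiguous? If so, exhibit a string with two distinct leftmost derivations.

Ambiguous

Witness: ( a a )

Derivation 1: Z0 ⇒ ( G ) ⇒ ( G a ) ⇒ ( a a )
Derivation 2: Z0 ⇒ ( G ) ⇒ ( a G ) ⇒ ( a a )

Two distinct leftmost derivations for the same string.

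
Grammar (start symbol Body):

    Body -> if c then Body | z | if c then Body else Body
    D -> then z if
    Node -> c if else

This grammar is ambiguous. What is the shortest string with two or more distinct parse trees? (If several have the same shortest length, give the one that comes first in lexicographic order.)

length 1: no string has ≥2 trees
length 4: no string has ≥2 trees
length 6: no string has ≥2 trees
length 7: no string has ≥2 trees
length 9: if c then if c then z else z has 2 parse trees

Two derivations of if c then if c then z else z:
  Body ⇒ if c then Body ⇒ if c then if c then Body else Body ⇒ if c then if c then z else Body ⇒ if c then if c then z else z
  Body ⇒ if c then Body else Body ⇒ if c then if c then Body else Body ⇒ if c then if c then z else Body ⇒ if c then if c then z else z

if c then if c then z else z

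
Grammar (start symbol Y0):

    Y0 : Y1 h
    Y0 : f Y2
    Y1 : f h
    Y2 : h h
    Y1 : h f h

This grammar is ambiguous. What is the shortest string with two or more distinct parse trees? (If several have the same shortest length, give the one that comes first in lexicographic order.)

f h h

length 3: f h h has 2 parse trees

Two derivations of f h h:
  Y0 ⇒ Y1 h ⇒ f h h
  Y0 ⇒ f Y2 ⇒ f h h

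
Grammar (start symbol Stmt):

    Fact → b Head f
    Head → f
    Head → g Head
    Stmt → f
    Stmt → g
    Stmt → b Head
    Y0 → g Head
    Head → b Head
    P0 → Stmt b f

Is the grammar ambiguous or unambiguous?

(Y0, Fact, P0 are unreachable from Stmt, so their rules don't affect L(Stmt).) The reachable rules are right-linear with at most one rule per (nonterminal, next-terminal) pair. Each input token forces the next rule, so parsing is deterministic.

Unambiguous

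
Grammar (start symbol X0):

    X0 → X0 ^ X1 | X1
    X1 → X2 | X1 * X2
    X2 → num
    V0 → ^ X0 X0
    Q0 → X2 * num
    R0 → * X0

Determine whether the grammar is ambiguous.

Unambiguous

(V0, Q0, R0 are unreachable from X0, so their rules don't affect L(X0).) This is a standard precedence ladder (X0 over X1 over X2), with each level left-recursive on its own operator ('^' at X0, '*' at X1). That structure is LR(1), hence unambiguous.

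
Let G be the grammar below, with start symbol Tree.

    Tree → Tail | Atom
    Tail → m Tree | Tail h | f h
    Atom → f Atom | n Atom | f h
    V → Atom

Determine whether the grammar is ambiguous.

Ambiguous

Witness: f h

Derivation 1: Tree ⇒ Tail ⇒ f h
Derivation 2: Tree ⇒ Atom ⇒ f h

Two distinct leftmost derivations for the same string.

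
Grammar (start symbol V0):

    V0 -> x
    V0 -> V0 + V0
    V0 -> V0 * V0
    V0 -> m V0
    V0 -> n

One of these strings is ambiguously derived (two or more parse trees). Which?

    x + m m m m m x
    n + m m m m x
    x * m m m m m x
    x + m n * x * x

x + m m m m m x: 1 tree
n + m m m m x: 1 tree
x * m m m m m x: 1 tree
x + m n * x * x: 9 trees

x + m n * x * x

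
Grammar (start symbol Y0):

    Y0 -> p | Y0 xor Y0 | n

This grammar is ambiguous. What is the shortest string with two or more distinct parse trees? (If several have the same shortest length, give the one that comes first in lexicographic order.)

n xor n xor n

length 1: no string has ≥2 trees
length 3: no string has ≥2 trees
length 5: n xor n xor n has 2 parse trees

Two derivations of n xor n xor n:
  Y0 ⇒ Y0 xor Y0 ⇒ Y0 xor Y0 xor Y0 ⇒ n xor Y0 xor Y0 ⇒ n xor n xor Y0 ⇒ n xor n xor n
  Y0 ⇒ Y0 xor Y0 ⇒ n xor Y0 ⇒ n xor Y0 xor Y0 ⇒ n xor n xor Y0 ⇒ n xor n xor n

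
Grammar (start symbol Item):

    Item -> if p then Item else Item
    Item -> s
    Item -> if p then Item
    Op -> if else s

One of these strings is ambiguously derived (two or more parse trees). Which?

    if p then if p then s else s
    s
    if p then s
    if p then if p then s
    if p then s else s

if p then if p then s else s: 2 trees
s: 1 tree
if p then s: 1 tree
if p then if p then s: 1 tree
if p then s else s: 1 tree

if p then if p then s else s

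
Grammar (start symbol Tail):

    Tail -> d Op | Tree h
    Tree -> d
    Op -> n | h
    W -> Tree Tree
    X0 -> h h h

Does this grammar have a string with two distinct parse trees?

Witness: d h

Derivation 1: Tail ⇒ d Op ⇒ d h
Derivation 2: Tail ⇒ Tree h ⇒ d h

Two distinct leftmost derivations for the same string.

Ambiguous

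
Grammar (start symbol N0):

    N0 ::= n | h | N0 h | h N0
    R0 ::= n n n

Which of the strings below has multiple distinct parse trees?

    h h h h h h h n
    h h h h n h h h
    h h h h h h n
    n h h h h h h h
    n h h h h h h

h h h h n h h h

h h h h h h h n: 1 tree
h h h h n h h h: 35 trees
h h h h h h n: 1 tree
n h h h h h h h: 1 tree
n h h h h h h: 1 tree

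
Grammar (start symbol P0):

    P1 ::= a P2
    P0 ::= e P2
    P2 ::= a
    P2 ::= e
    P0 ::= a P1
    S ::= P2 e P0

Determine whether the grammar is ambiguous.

Only P0, P1, P2 are reachable from P0; ignoring the rest: Restricted to the reachable nonterminals, every rule has the form A → t or A → t B, and no two rules for the same A share a first terminal. The grammar encodes a DFA — one run per string.

Unambiguous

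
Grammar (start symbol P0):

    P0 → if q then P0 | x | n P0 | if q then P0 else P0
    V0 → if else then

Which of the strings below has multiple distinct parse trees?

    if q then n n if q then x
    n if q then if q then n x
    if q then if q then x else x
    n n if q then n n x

if q then if q then x else x

if q then n n if q then x: 1 tree
n if q then if q then n x: 1 tree
if q then if q then x else x: 2 trees
n n if q then n n x: 1 tree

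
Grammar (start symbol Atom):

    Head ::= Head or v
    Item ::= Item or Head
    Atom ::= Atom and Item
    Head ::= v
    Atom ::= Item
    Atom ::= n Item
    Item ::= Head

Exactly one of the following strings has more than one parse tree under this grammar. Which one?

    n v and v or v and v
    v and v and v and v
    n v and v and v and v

n v and v or v and v: 2 trees
v and v and v and v: 1 tree
n v and v and v and v: 1 tree

n v and v or v and v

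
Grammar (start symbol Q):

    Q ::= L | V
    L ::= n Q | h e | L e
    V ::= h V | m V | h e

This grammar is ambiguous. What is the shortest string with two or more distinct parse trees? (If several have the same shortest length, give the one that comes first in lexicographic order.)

length 2: h e has 2 parse trees

Two derivations of h e:
  Q ⇒ L ⇒ h e
  Q ⇒ V ⇒ h e

h e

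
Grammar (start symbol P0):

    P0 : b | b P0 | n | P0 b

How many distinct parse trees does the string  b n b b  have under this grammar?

3

Parse trees for b n b b:
  [P0 b [P0 [P0 [P0 n] b] b]]
  [P0 [P0 b [P0 [P0 n] b]] b]
  [P0 [P0 [P0 b [P0 n]] b] b]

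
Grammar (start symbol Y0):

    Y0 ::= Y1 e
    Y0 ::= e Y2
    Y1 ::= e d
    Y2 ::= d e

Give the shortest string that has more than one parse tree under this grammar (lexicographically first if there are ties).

length 3: e d e has 2 parse trees

Two derivations of e d e:
  Y0 ⇒ Y1 e ⇒ e d e
  Y0 ⇒ e Y2 ⇒ e d e

e d e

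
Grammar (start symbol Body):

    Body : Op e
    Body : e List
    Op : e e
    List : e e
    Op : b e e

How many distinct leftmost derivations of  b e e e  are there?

Parse trees for b e e e:
  [Body [Op b e e] e]

1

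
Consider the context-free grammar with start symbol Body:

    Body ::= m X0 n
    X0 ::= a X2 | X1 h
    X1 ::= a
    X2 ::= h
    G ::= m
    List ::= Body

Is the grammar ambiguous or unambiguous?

Witness: m a h n

Derivation 1: Body ⇒ m X0 n ⇒ m a X2 n ⇒ m a h n
Derivation 2: Body ⇒ m X0 n ⇒ m X1 h n ⇒ m a h n

Two distinct leftmost derivations for the same string.

Ambiguous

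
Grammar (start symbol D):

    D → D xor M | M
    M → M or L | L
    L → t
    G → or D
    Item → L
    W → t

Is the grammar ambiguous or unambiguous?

Only D, M, L are reachable from D; ignoring the rest: This is a standard precedence ladder (D over M over L), with each level left-recursive on its own operator ('xor' at D, 'or' at M). That structure is LR(1), hence unambiguous.

Unambiguous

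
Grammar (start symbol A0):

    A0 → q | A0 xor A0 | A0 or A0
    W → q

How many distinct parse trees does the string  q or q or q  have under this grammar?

Parse trees for q or q or q:
  [A0 [A0 q] or [A0 [A0 q] or [A0 q]]]
  [A0 [A0 [A0 q] or [A0 q]] or [A0 q]]

2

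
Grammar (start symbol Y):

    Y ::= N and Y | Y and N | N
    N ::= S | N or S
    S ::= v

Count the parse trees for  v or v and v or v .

2

Parse trees for v or v and v or v:
  [Y [N [N [S v]] or [S v]] and [Y [N [N [S v]] or [S v]]]]
  [Y [Y [N [N [S v]] or [S v]]] and [N [N [S v]] or [S v]]]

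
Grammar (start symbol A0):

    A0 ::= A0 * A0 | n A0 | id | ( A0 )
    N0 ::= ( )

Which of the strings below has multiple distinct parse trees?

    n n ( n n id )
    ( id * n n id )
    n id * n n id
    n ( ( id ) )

n n ( n n id ): 1 tree
( id * n n id ): 1 tree
n id * n n id: 2 trees
n ( ( id ) ): 1 tree

n id * n n id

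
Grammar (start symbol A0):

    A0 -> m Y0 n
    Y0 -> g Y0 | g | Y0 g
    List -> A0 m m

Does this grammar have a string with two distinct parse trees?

Ambiguous

Witness: m g g n

Derivation 1: A0 ⇒ m Y0 n ⇒ m g Y0 n ⇒ m g g n
Derivation 2: A0 ⇒ m Y0 n ⇒ m Y0 g n ⇒ m g g n

Two distinct leftmost derivations for the same string.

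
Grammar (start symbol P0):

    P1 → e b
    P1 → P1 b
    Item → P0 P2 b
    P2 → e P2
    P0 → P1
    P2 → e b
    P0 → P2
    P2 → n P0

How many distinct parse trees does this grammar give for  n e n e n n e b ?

2

Parse trees for n e n e n n e b:
  [P0 [P2 n [P0 [P2 e [P2 n [P0 [P2 e [P2 n [P0 [P2 n [P0 [P1 e b]]]]]]]]]]]]
  [P0 [P2 n [P0 [P2 e [P2 n [P0 [P2 e [P2 n [P0 [P2 n [P0 [P2 e b]]]]]]]]]]]]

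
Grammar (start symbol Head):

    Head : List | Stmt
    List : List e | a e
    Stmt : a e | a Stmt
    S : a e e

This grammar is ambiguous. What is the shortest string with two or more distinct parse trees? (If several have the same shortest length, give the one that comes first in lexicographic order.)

length 2: a e has 2 parse trees

Two derivations of a e:
  Head ⇒ List ⇒ a e
  Head ⇒ Stmt ⇒ a e

a e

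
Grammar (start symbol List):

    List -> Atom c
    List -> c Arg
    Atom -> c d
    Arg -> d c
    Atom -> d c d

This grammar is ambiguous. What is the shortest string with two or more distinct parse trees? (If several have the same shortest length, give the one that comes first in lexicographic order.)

length 3: c d c has 2 parse trees

Two derivations of c d c:
  List ⇒ Atom c ⇒ c d c
  List ⇒ c Arg ⇒ c d c

c d c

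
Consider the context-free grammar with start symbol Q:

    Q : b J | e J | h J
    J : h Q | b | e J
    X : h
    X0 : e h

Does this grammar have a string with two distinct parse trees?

(X, X0 are unreachable from Q, so their rules don't affect L(Q).) Each reachable nonterminal has at most one production per leading terminal, and all productions are right-linear; the derivation is determined token-by-token.

Unambiguous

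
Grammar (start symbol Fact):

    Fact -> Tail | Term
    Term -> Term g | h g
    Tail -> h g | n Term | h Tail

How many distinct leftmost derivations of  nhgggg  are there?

Parse trees for nhgggg:
  [Fact [Tail n [Term [Term [Term [Term h g] g] g] g]]]

1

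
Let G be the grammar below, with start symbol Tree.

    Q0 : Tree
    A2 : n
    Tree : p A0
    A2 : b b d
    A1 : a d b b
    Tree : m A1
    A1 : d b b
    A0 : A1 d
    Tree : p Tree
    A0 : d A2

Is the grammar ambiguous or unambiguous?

Ambiguous

Witness: p d b b d

Derivation 1: Tree ⇒ p A0 ⇒ p A1 d ⇒ p d b b d
Derivation 2: Tree ⇒ p A0 ⇒ p d A2 ⇒ p d b b d

Two distinct leftmost derivations for the same string.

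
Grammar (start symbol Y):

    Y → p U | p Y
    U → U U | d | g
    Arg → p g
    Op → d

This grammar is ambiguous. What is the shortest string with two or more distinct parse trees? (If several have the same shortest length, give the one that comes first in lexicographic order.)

length 2: no string has ≥2 trees
length 3: no string has ≥2 trees
length 4: p d d d has 2 parse trees

Two derivations of p d d d:
  Y ⇒ p U ⇒ p U U ⇒ p U U U ⇒ p d U U ⇒ p d d U ⇒ p d d d
  Y ⇒ p U ⇒ p U U ⇒ p d U ⇒ p d U U ⇒ p d d U ⇒ p d d d

p d d d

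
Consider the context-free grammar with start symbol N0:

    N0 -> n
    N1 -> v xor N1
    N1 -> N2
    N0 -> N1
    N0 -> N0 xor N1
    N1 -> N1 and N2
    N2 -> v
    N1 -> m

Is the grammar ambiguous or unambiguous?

Ambiguous

Witness: v xor m

Derivation 1: N0 ⇒ N1 ⇒ v xor N1 ⇒ v xor m
Derivation 2: N0 ⇒ N0 xor N1 ⇒ N1 xor N1 ⇒ N2 xor N1 ⇒ v xor N1 ⇒ v xor m

Two distinct leftmost derivations for the same string.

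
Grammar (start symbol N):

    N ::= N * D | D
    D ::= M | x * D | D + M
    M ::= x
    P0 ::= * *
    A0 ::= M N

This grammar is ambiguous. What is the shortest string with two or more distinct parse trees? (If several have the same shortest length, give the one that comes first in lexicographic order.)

length 1: no string has ≥2 trees
length 3: x * x has 2 parse trees

Two derivations of x * x:
  N ⇒ N * D ⇒ D * D ⇒ M * D ⇒ x * D ⇒ x * M ⇒ x * x
  N ⇒ D ⇒ x * D ⇒ x * M ⇒ x * x

x * x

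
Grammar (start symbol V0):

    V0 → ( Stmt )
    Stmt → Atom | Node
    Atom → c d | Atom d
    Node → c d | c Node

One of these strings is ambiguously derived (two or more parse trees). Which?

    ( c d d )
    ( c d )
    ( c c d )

( c d d ): 1 tree
( c d ): 2 trees
( c c d ): 1 tree

( c d )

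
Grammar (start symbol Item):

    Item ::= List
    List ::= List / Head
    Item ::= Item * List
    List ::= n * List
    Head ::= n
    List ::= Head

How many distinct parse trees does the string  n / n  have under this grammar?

1

Parse trees for n / n:
  [Item [List [List [Head n]] / [Head n]]]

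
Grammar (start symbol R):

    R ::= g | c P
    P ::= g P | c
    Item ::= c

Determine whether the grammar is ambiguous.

(Item is unreachable from R, so its rules don't affect L(R).) Restricted to the reachable nonterminals, every rule has the form A → t or A → t B, and no two rules for the same A share a first terminal. The grammar encodes a DFA — one run per string.

Unambiguous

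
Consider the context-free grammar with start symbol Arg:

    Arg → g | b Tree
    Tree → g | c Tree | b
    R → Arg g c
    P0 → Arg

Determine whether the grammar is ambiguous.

Unambiguous

(R, P0 are unreachable from Arg, so their rules don't affect L(Arg).) Each reachable nonterminal has at most one production per leading terminal, and all productions are right-linear; the derivation is determined token-by-token.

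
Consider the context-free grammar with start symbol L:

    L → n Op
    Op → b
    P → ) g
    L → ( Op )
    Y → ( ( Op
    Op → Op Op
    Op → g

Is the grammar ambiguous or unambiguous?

Witness: n b b b

Derivation 1: L ⇒ n Op ⇒ n Op Op ⇒ n b Op ⇒ n b Op Op ⇒ n b b Op ⇒ n b b b
Derivation 2: L ⇒ n Op ⇒ n Op Op ⇒ n Op Op Op ⇒ n b Op Op ⇒ n b b Op ⇒ n b b b

Two distinct leftmost derivations for the same string.

Ambiguous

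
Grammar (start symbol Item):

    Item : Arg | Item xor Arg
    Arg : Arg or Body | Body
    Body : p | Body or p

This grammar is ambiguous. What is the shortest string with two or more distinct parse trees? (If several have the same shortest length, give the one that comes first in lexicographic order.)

p or p

length 1: no string has ≥2 trees
length 3: p or p has 2 parse trees

Two derivations of p or p:
  Item ⇒ Arg ⇒ Arg or Body ⇒ Body or Body ⇒ p or Body ⇒ p or p
  Item ⇒ Arg ⇒ Body ⇒ Body or p ⇒ p or p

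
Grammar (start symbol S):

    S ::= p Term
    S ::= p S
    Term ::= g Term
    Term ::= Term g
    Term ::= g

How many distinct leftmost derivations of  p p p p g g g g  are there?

8

Parse trees for p p p p g g g g:
  [S p [S p [S p [S p [Term g [Term g [Term g [Term g]]]]]]]]
  [S p [S p [S p [S p [Term g [Term g [Term [Term g] g]]]]]]]
  [S p [S p [S p [S p [Term g [Term [Term g [Term g]] g]]]]]]
  [S p [S p [S p [S p [Term g [Term [Term [Term g] g] g]]]]]]
  [S p [S p [S p [S p [Term [Term g [Term g [Term g]]] g]]]]]
  [S p [S p [S p [S p [Term [Term g [Term [Term g] g]] g]]]]]
  [S p [S p [S p [S p [Term [Term [Term g [Term g]] g] g]]]]]
  [S p [S p [S p [S p [Term [Term [Term [Term g] g] g] g]]]]]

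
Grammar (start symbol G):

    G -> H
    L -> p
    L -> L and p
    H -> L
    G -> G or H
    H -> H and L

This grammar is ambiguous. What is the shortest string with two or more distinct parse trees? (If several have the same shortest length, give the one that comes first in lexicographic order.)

p and p

length 1: no string has ≥2 trees
length 3: p and p has 2 parse trees

Two derivations of p and p:
  G ⇒ H ⇒ L ⇒ L and p ⇒ p and p
  G ⇒ H ⇒ H and L ⇒ L and L ⇒ p and L ⇒ p and p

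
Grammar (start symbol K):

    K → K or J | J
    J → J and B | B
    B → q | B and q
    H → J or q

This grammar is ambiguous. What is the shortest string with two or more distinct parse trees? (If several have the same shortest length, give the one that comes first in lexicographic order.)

q and q

length 1: no string has ≥2 trees
length 3: q and q has 2 parse trees

Two derivations of q and q:
  K ⇒ J ⇒ J and B ⇒ B and B ⇒ q and B ⇒ q and q
  K ⇒ J ⇒ B ⇒ B and q ⇒ q and q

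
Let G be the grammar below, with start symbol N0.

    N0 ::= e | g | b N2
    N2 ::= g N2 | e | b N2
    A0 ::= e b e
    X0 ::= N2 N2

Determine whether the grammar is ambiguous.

Unambiguous

Only N0, N2 are reachable from N0; ignoring the rest: The reachable rules are right-linear with at most one rule per (nonterminal, next-terminal) pair. Each input token forces the next rule, so parsing is deterministic.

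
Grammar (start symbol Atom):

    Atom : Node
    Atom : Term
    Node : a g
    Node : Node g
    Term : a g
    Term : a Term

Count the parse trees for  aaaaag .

Parse trees for aaaaag:
  [Atom [Term a [Term a [Term a [Term a [Term a g]]]]]]

1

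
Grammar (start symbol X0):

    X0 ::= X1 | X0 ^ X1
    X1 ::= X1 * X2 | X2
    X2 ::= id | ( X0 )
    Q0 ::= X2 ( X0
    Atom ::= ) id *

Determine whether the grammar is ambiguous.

(Q0, Atom are unreachable from X0, so their rules don't affect L(X0).) The grammar is stratified — X0 handles '^' (left-recursive), X1 handles '*', X2 atoms. Each operator has a fixed associativity and precedence level, so every string has one parse.

Unambiguous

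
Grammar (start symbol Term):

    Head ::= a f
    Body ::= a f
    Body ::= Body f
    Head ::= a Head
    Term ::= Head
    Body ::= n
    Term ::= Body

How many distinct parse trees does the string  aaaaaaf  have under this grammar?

Parse trees for aaaaaaf:
  [Term [Head a [Head a [Head a [Head a [Head a [Head a f]]]]]]]

1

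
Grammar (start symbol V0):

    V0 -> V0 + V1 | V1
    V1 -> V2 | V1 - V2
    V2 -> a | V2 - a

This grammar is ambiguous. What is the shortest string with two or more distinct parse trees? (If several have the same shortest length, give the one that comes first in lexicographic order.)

length 1: no string has ≥2 trees
length 3: a - a has 2 parse trees

Two derivations of a - a:
  V0 ⇒ V1 ⇒ V2 ⇒ V2 - a ⇒ a - a
  V0 ⇒ V1 ⇒ V1 - V2 ⇒ V2 - V2 ⇒ a - V2 ⇒ a - a

a - a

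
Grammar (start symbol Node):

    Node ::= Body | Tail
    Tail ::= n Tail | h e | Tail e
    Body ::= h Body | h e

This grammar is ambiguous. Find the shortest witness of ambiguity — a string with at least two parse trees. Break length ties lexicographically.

h e

length 2: h e has 2 parse trees

Two derivations of h e:
  Node ⇒ Body ⇒ h e
  Node ⇒ Tail ⇒ h e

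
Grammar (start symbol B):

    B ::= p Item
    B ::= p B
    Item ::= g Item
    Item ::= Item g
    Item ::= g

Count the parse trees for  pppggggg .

16

Parse trees for pppggggg (showing first 6 of 16):
  [B p [B p [B p [Item g [Item g [Item g [Item g [Item g]]]]]]]]
  [B p [B p [B p [Item g [Item g [Item g [Item [Item g] g]]]]]]]
  [B p [B p [B p [Item g [Item g [Item [Item g [Item g]] g]]]]]]
  [B p [B p [B p [Item g [Item g [Item [Item [Item g] g] g]]]]]]
  [B p [B p [B p [Item g [Item [Item g [Item g [Item g]]] g]]]]]
  [B p [B p [B p [Item g [Item [Item g [Item [Item g] g]] g]]]]]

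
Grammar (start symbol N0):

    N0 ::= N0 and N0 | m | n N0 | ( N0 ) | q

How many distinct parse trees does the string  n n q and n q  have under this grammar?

3

Parse trees for n n q and n q:
  [N0 [N0 n [N0 n [N0 q]]] and [N0 n [N0 q]]]
  [N0 n [N0 [N0 n [N0 q]] and [N0 n [N0 q]]]]
  [N0 n [N0 n [N0 [N0 q] and [N0 n [N0 q]]]]]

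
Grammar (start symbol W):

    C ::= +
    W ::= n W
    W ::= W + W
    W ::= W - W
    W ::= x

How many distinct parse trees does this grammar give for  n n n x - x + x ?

Parse trees for n n n x - x + x (showing first 6 of 14):
  [W n [W n [W n [W [W [W x] - [W x]] + [W x]]]]]
  [W n [W n [W n [W [W x] - [W [W x] + [W x]]]]]]
  [W n [W n [W [W n [W [W x] - [W x]]] + [W x]]]]
  [W n [W n [W [W [W n [W x]] - [W x]] + [W x]]]]
  [W n [W n [W [W n [W x]] - [W [W x] + [W x]]]]]
  [W n [W [W n [W n [W [W x] - [W x]]]] + [W x]]]

14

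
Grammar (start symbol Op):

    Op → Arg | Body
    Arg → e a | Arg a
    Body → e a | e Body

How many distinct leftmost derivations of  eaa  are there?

Parse trees for eaa:
  [Op [Arg [Arg e a] a]]

1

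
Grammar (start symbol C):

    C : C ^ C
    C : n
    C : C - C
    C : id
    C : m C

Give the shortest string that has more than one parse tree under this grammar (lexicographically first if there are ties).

m id - id

length 1: no string has ≥2 trees
length 2: no string has ≥2 trees
length 3: no string has ≥2 trees
length 4: m id - id has 2 parse trees

Two derivations of m id - id:
  C ⇒ C - C ⇒ m C - C ⇒ m id - C ⇒ m id - id
  C ⇒ m C ⇒ m C - C ⇒ m id - C ⇒ m id - id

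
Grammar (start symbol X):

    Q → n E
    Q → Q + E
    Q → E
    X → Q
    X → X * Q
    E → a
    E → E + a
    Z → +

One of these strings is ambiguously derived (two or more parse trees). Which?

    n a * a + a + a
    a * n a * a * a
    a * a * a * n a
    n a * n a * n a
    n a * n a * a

n a * a + a + a

n a * a + a + a: 4 trees
a * n a * a * a: 1 tree
a * a * a * n a: 1 tree
n a * n a * n a: 1 tree
n a * n a * a: 1 tree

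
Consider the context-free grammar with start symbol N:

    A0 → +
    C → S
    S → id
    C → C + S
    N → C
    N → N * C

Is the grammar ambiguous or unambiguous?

Unambiguous

(A0 is unreachable from N, so its rules don't affect L(N).) The grammar is stratified — N handles '*' (left-recursive), C handles '+', S atoms. Each operator has a fixed associativity and precedence level, so every string has one parse.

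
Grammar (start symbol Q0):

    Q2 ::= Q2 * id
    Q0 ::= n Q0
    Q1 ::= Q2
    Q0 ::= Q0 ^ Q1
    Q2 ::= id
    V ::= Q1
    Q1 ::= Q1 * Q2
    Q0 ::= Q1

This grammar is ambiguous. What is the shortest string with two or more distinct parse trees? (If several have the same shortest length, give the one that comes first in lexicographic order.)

id * id

length 1: no string has ≥2 trees
length 2: no string has ≥2 trees
length 3: id * id has 2 parse trees

Two derivations of id * id:
  Q0 ⇒ Q1 ⇒ Q2 ⇒ Q2 * id ⇒ id * id
  Q0 ⇒ Q1 ⇒ Q1 * Q2 ⇒ Q2 * Q2 ⇒ id * Q2 ⇒ id * id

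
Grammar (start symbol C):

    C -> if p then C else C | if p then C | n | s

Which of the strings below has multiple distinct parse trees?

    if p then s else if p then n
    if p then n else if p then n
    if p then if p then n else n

if p then s else if p then n: 1 tree
if p then n else if p then n: 1 tree
if p then if p then n else n: 2 trees

if p then if p then n else n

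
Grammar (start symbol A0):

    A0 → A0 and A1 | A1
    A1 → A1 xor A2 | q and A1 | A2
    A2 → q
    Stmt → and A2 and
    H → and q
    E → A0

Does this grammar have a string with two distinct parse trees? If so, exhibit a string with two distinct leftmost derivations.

Witness: q and q

Derivation 1: A0 ⇒ A0 and A1 ⇒ A1 and A1 ⇒ A2 and A1 ⇒ q and A1 ⇒ q and A2 ⇒ q and q
Derivation 2: A0 ⇒ A1 ⇒ q and A1 ⇒ q and A2 ⇒ q and q

Two distinct leftmost derivations for the same string.

Ambiguous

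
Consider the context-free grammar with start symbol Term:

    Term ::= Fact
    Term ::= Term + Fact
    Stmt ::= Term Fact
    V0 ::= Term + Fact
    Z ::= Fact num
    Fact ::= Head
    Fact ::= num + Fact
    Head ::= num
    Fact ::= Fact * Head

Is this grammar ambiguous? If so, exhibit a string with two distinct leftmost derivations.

Witness: num + num

Derivation 1: Term ⇒ Fact ⇒ num + Fact ⇒ num + Head ⇒ num + num
Derivation 2: Term ⇒ Term + Fact ⇒ Fact + Fact ⇒ Head + Fact ⇒ num + Fact ⇒ num + Head ⇒ num + num

Two distinct leftmost derivations for the same string.

Ambiguous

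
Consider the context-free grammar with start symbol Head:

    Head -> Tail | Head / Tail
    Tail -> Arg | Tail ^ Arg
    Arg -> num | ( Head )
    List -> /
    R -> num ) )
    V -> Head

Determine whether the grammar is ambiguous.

Unambiguous

(List, R, V are unreachable from Head, so their rules don't affect L(Head).) This is a standard precedence ladder (Head over Tail over Arg), with each level left-recursive on its own operator ('/' at Head, '^' at Tail). That structure is LR(1), hence unambiguous.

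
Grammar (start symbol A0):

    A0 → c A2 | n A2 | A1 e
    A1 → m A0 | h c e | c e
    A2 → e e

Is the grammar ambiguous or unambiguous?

Witness: c e e

Derivation 1: A0 ⇒ c A2 ⇒ c e e
Derivation 2: A0 ⇒ A1 e ⇒ c e e

Two distinct leftmost derivations for the same string.

Ambiguous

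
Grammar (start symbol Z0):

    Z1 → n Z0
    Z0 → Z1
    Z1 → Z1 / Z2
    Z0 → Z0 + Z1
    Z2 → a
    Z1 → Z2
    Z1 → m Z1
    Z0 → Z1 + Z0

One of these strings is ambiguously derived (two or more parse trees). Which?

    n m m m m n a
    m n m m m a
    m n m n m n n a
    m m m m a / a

m m m m a / a

n m m m m n a: 1 tree
m n m m m a: 1 tree
m n m n m n n a: 1 tree
m m m m a / a: 5 trees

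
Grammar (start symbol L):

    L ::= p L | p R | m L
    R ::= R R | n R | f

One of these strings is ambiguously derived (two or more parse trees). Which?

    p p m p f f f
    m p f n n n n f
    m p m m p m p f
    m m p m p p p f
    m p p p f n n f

p p m p f f f: 2 trees
m p f n n n n f: 1 tree
m p m m p m p f: 1 tree
m m p m p p p f: 1 tree
m p p p f n n f: 1 tree

p p m p f f f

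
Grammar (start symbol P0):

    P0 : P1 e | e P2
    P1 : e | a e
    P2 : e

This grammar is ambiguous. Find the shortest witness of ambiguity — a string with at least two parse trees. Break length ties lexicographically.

length 2: e e has 2 parse trees

Two derivations of e e:
  P0 ⇒ P1 e ⇒ e e
  P0 ⇒ e P2 ⇒ e e

e e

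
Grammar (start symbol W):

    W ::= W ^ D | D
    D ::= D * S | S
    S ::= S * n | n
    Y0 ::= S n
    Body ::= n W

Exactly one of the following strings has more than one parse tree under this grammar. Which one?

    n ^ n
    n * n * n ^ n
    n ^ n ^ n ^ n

n ^ n: 1 tree
n * n * n ^ n: 4 trees
n ^ n ^ n ^ n: 1 tree

n * n * n ^ n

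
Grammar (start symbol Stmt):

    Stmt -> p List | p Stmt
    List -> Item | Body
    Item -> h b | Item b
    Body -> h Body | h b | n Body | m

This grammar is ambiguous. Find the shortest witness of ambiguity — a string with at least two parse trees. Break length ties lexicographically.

length 2: no string has ≥2 trees
length 3: p h b has 2 parse trees

Two derivations of p h b:
  Stmt ⇒ p List ⇒ p Item ⇒ p h b
  Stmt ⇒ p List ⇒ p Body ⇒ p h b

p h b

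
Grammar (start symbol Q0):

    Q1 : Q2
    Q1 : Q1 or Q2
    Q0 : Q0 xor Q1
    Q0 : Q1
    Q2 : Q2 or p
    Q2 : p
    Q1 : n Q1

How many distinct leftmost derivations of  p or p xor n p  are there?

Parse trees for p or p xor n p:
  [Q0 [Q0 [Q1 [Q2 [Q2 p] or p]]] xor [Q1 n [Q1 [Q2 p]]]]
  [Q0 [Q0 [Q1 [Q1 [Q2 p]] or [Q2 p]]] xor [Q1 n [Q1 [Q2 p]]]]

2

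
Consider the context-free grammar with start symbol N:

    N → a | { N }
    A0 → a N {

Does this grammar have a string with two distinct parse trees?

Only N is reachable from N; ignoring the rest: Each string is a nest of matched brackets around a single atom. An opening bracket forces the recursive rule; an atom forces the base rule.

Unambiguous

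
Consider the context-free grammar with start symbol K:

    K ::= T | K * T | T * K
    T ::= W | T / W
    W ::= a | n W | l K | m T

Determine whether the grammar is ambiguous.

Ambiguous

Witness: a * a

Derivation 1: K ⇒ K * T ⇒ T * T ⇒ W * T ⇒ a * T ⇒ a * W ⇒ a * a
Derivation 2: K ⇒ T * K ⇒ W * K ⇒ a * K ⇒ a * T ⇒ a * W ⇒ a * a

Two distinct leftmost derivations for the same string.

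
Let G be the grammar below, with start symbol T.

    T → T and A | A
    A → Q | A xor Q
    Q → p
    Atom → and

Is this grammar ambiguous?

Unambiguous

(Atom is unreachable from T, so its rules don't affect L(T).) T → T and A | A  ;  A → A xor Q | Q  — a left-associative chain with Q at the bottom. Each string factors uniquely by precedence.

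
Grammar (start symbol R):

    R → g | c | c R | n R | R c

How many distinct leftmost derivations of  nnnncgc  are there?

Parse trees for nnnncgc:
  [R n [R n [R n [R n [R c [R [R g] c]]]]]]
  [R n [R n [R n [R n [R [R c [R g]] c]]]]]
  [R n [R n [R n [R [R n [R c [R g]]] c]]]]
  [R n [R n [R [R n [R n [R c [R g]]]] c]]]
  [R n [R [R n [R n [R n [R c [R g]]]]] c]]
  [R [R n [R n [R n [R n [R c [R g]]]]]] c]

6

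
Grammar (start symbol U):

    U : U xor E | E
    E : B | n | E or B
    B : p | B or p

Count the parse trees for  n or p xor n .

Parse trees for n or p xor n:
  [U [U [E [E n] or [B p]]] xor [E n]]

1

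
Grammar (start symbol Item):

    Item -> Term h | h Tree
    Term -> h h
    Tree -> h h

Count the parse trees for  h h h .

2

Parse trees for h h h:
  [Item [Term h h] h]
  [Item h [Tree h h]]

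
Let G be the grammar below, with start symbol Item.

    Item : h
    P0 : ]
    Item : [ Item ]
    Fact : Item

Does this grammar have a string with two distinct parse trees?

Only Item is reachable from Item; ignoring the rest: Each string is a nest of matched brackets around a single atom. An opening bracket forces the recursive rule; an atom forces the base rule.

Unambiguous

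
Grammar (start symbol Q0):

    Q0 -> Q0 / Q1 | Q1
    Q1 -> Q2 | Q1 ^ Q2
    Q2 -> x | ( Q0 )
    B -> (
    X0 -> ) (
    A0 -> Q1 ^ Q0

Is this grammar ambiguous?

Unambiguous

Only Q0, Q1, Q2 are reachable from Q0; ignoring the rest: Q0 → Q0 / Q1 | Q1  ;  Q1 → Q1 ^ Q2 | Q2  — a left-associative chain with Q2 at the bottom. Each string factors uniquely by precedence.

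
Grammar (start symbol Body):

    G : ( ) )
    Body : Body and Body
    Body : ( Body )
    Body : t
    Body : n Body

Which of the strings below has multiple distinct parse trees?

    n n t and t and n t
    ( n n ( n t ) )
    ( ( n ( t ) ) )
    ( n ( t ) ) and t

n n t and t and n t

n n t and t and n t: 9 trees
( n n ( n t ) ): 1 tree
( ( n ( t ) ) ): 1 tree
( n ( t ) ) and t: 1 tree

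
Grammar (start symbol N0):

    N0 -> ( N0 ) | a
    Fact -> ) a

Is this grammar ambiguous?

(Fact is unreachable from N0, so its rules don't affect L(N0).) Each string is a nest of matched brackets around a single atom. An opening bracket forces the recursive rule; an atom forces the base rule.

Unambiguous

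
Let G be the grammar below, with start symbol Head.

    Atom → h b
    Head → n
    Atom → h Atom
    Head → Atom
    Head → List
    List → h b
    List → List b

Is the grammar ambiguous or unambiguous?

Witness: h b

Derivation 1: Head ⇒ Atom ⇒ h b
Derivation 2: Head ⇒ List ⇒ h b

Two distinct leftmost derivations for the same string.

Ambiguous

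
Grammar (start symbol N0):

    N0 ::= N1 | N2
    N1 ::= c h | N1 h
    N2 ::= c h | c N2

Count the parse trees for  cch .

Parse trees for cch:
  [N0 [N2 c [N2 c h]]]

1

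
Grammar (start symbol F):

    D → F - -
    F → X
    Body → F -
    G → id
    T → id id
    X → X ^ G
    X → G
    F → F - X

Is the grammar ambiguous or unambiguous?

Unambiguous

Only F, X, G are reachable from F; ignoring the rest: This is a standard precedence ladder (F over X over G), with each level left-recursive on its own operator ('-' at F, '^' at X). That structure is LR(1), hence unambiguous.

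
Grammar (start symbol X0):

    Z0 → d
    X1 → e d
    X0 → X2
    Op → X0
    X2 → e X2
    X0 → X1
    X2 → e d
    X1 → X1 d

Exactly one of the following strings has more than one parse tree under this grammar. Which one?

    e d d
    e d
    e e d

e d

e d d: 1 tree
e d: 2 trees
e e d: 1 tree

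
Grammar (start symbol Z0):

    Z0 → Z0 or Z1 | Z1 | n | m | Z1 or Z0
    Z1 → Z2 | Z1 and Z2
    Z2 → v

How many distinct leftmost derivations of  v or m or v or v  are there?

3

Parse trees for v or m or v or v:
  [Z0 [Z0 [Z0 [Z1 [Z2 v]] or [Z0 m]] or [Z1 [Z2 v]]] or [Z1 [Z2 v]]]
  [Z0 [Z0 [Z1 [Z2 v]] or [Z0 [Z0 m] or [Z1 [Z2 v]]]] or [Z1 [Z2 v]]]
  [Z0 [Z1 [Z2 v]] or [Z0 [Z0 [Z0 m] or [Z1 [Z2 v]]] or [Z1 [Z2 v]]]]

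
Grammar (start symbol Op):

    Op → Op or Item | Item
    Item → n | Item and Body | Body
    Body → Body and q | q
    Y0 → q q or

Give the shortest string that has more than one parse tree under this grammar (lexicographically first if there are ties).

q and q

length 1: no string has ≥2 trees
length 3: q and q has 2 parse trees

Two derivations of q and q:
  Op ⇒ Item ⇒ Item and Body ⇒ Body and Body ⇒ q and Body ⇒ q and q
  Op ⇒ Item ⇒ Body ⇒ Body and q ⇒ q and q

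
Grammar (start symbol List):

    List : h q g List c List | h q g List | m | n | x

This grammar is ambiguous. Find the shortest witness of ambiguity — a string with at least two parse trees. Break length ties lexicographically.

length 1: no string has ≥2 trees
length 4: no string has ≥2 trees
length 6: no string has ≥2 trees
length 7: no string has ≥2 trees
length 9: h q g h q g m c m has 2 parse trees

Two derivations of h q g h q g m c m:
  List ⇒ h q g List c List ⇒ h q g h q g List c List ⇒ h q g h q g m c List ⇒ h q g h q g m c m
  List ⇒ h q g List ⇒ h q g h q g List c List ⇒ h q g h q g m c List ⇒ h q g h q g m c m

h q g h q g m c m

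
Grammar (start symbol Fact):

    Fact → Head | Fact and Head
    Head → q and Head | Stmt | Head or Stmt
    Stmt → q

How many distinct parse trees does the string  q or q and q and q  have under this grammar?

Parse trees for q or q and q and q:
  [Fact [Fact [Head [Head [Stmt q]] or [Stmt q]]] and [Head q and [Head [Stmt q]]]]
  [Fact [Fact [Fact [Head [Head [Stmt q]] or [Stmt q]]] and [Head [Stmt q]]] and [Head [Stmt q]]]

2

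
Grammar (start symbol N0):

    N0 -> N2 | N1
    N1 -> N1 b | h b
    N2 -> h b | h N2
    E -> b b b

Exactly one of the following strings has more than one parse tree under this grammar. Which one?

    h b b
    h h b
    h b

h b

h b b: 1 tree
h h b: 1 tree
h b: 2 trees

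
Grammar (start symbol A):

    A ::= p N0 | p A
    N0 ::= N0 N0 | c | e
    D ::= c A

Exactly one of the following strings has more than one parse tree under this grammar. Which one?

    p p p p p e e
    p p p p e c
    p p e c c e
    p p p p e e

p p e c c e

p p p p p e e: 1 tree
p p p p e c: 1 tree
p p e c c e: 5 trees
p p p p e e: 1 tree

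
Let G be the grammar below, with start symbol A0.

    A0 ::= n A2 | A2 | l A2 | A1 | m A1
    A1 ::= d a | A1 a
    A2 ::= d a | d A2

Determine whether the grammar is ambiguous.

Ambiguous

Witness: d a

Derivation 1: A0 ⇒ A2 ⇒ d a
Derivation 2: A0 ⇒ A1 ⇒ d a

Two distinct leftmost derivations for the same string.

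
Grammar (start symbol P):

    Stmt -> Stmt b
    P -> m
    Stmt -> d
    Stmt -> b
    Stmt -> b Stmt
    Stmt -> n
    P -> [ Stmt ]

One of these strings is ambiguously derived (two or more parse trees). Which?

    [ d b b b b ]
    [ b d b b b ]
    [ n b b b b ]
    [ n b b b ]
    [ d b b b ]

[ b d b b b ]

[ d b b b b ]: 1 tree
[ b d b b b ]: 4 trees
[ n b b b b ]: 1 tree
[ n b b b ]: 1 tree
[ d b b b ]: 1 tree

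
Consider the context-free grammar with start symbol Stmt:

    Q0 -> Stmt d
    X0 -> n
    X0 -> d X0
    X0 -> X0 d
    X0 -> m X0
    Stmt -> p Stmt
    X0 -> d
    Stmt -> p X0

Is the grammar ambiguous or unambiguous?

Ambiguous

Witness: p d d

Derivation 1: Stmt ⇒ p X0 ⇒ p d X0 ⇒ p d d
Derivation 2: Stmt ⇒ p X0 ⇒ p X0 d ⇒ p d d

Two distinct leftmost derivations for the same string.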